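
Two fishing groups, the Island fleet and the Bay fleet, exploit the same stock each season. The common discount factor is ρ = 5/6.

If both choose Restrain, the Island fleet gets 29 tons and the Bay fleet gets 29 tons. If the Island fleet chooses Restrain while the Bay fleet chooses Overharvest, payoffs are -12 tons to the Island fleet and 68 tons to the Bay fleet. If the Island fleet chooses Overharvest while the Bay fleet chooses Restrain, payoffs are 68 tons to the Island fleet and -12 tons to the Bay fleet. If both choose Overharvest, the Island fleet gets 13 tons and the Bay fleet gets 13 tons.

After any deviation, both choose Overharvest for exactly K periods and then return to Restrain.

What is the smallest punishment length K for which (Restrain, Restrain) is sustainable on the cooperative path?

Need Σ_{k=1}^{K} ρ^k ≥ (68−29)/(29−13) = 2.4375 at ρ = 5/6.
At K = 3 the sum is 2.1065 < 2.4375; at K = 4 it is 2.5887 ≥ 2.4375.
So the minimum punishment length is K = 4.

4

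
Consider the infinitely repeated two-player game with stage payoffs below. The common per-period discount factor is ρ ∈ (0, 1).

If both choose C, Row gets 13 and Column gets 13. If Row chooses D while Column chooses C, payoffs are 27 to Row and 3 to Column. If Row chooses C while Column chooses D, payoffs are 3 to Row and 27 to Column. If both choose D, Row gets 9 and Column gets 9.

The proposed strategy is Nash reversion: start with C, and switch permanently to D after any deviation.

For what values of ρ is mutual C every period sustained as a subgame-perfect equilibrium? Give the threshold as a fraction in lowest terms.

7/9

Cooperation forever yields 13 each period: 13/(1−ρ).
Deviating yields 27 once, then 9 forever: 27 + 9ρ/(1−ρ).
No profitable deviation requires 13/(1−ρ) ≥ 27 + 9ρ/(1−ρ).
Multiplying by (1−ρ): 13 ≥ 27(1−ρ) + 9ρ = 27 − 18ρ.
So 18ρ ≥ 14, i.e. ρ ≥ 14/18 = 7/9.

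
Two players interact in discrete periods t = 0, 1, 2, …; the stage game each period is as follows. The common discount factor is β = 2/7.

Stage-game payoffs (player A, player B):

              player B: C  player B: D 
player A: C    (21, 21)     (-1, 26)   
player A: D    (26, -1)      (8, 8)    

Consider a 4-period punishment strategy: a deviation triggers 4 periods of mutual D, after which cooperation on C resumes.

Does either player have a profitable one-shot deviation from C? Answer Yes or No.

A one-shot deviation gives 26 now, then 8 for 4 periods, then back to 21.
Gain from deviating: (26−21) today; loss: (21−8) in each of the next 4 periods.
No-deviation condition: (21−8)(β+…+β^4) ≥ 26−21, i.e. β+…+β^4 ≥ 5/13.
At β = 2/7: β+…+β^4 = 0.3973 ≥ 0.3846.
So cooperation is sustainable.

No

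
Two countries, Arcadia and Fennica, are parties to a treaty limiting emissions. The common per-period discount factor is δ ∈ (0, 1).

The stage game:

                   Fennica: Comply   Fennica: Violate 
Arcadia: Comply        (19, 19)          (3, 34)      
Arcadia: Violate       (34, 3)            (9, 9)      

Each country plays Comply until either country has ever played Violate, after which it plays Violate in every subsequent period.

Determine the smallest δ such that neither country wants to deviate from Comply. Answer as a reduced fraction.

One-period gain from deviating is 34 − 19 = 15. The loss is 19 − 9 = 10 in every subsequent period, with present value 10·δ/(1−δ).
Deviation is unprofitable when 10·δ/(1−δ) ≥ 15, i.e. δ/(1−δ) ≥ 3/2.
Equivalently δ ≥ 15/(15+10) = 3/5.

3/5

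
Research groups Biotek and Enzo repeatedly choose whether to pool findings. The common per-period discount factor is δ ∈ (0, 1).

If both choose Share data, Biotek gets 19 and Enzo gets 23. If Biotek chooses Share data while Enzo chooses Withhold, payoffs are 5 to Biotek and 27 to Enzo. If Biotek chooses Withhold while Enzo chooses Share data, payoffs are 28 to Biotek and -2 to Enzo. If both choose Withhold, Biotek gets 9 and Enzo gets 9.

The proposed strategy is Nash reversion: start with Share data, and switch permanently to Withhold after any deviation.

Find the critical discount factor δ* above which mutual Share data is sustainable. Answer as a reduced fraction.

9/19

Biotek's threshold: (28−19)/(28−9) = 9/19.
Enzo's threshold: (27−23)/(27−9) = 2/9.
9/19 > 2/9, so Biotek binds and δ* = 9/19.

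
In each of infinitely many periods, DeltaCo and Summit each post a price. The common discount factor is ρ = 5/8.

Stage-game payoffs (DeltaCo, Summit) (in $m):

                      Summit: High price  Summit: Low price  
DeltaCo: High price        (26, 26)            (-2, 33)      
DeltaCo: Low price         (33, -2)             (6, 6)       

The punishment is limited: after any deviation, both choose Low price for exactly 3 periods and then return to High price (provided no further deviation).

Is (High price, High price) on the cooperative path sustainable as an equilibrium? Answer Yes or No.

Yes

Comparing payoff streams over the 4 periods until play realigns: cooperate → 26(1+ρ+…+ρ^3); deviate → 33 + 6(ρ+…+ρ^3).
Cooperation is sustained iff (26−6)(ρ+…+ρ^3) ≥ 33−26.
ρ+…+ρ^3 = 5/8·(1−(5/8)^3)/(1−5/8) = 1.2598, and (33−26)/(26−6) = 0.3500.
1.2598 ≥ 0.3500, so cooperation is sustainable.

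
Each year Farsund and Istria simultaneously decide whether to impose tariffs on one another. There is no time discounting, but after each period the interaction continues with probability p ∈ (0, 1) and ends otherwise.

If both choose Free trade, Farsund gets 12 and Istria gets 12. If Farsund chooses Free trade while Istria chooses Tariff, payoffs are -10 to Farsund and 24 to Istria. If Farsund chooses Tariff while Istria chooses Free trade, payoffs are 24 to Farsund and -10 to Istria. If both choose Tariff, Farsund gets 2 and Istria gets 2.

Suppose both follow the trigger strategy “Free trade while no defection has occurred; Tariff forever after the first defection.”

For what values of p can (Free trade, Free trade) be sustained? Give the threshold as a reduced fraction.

With no time discounting, the continuation probability p plays the role of the discount factor.
Grim-trigger IC: 12/(1−p) ≥ 24 + 2p/(1−p) ⇒ p ≥ (24−12)/(24−2) = 6/11.

6/11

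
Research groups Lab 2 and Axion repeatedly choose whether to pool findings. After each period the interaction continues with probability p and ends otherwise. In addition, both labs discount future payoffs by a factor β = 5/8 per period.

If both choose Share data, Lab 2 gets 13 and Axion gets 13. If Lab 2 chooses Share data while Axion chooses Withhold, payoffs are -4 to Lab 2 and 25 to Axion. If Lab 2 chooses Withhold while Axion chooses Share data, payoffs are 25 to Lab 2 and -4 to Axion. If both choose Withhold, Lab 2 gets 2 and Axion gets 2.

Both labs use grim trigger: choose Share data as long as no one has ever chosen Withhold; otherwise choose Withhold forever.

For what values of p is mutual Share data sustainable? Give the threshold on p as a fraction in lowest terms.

With continuation probability p and discount β, the effective per-period discount factor is βp.
Grim-trigger IC: βp ≥ (25−13)/(25−2) = 12/23.
So p ≥ (12/23)/(5/8) = 96/115.

96/115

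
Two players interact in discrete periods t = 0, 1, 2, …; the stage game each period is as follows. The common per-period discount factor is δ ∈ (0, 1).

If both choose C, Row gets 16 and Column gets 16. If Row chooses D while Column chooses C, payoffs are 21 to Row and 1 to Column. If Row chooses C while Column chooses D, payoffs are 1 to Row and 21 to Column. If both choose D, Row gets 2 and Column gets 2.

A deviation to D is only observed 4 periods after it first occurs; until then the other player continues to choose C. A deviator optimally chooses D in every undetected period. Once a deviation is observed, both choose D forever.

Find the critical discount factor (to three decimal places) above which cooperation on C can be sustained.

A deviator earns 21 for 4 periods, then 2 forever; cooperating earns 16 forever. Multiplying the IC by (1−δ):
16 ≥ 21(1−δ^4) + 2δ^4, so 19·δ^4 ≥ 5 and δ^4 ≥ 5/19.
δ ≥ (5/19)^(1/4) ≈ 0.716.

0.716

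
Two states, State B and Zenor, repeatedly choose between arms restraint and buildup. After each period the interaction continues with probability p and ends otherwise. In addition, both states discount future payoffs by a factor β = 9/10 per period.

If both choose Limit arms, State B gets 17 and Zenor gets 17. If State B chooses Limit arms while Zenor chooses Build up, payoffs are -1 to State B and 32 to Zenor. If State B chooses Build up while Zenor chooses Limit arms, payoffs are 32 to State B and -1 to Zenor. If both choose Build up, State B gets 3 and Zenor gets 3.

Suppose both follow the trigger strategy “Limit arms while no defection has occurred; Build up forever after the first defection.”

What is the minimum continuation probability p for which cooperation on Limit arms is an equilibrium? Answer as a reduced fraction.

50/87

With continuation probability p and discount β, the effective per-period discount factor is βp.
Grim-trigger IC: βp ≥ (32−17)/(32−3) = 15/29.
So p ≥ (15/29)/(9/10) = 50/87.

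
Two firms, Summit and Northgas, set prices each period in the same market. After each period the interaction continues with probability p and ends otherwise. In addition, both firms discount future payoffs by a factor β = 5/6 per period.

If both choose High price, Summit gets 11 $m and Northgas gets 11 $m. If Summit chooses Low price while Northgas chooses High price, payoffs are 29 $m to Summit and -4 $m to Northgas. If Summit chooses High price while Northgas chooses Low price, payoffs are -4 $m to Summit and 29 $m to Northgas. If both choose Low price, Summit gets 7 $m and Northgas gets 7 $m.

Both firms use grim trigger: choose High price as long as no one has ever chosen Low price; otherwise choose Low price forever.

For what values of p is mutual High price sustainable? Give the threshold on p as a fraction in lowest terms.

Expected continuation weight on next period's payoff is β·p = 5/6·p, which plays the role of the discount factor.
Cooperation requires 5/6·p ≥ (29−11)/(29−7) = 9/11, hence p ≥ 54/55.

54/55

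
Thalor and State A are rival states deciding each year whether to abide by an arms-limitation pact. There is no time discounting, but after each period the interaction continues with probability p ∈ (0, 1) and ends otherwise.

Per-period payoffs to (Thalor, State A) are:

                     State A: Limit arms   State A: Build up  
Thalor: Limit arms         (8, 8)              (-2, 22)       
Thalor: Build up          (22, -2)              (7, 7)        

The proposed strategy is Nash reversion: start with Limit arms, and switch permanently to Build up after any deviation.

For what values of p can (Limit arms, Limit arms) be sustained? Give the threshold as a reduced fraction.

14/15

Expected cooperation value is 8 + p·8 + p²·8 + … = 8/(1−p); deviation gives 22 + p·7/(1−p).
8 ≥ 22(1−p) + 7p ⇒ 15p ≥ 14 ⇒ p ≥ 14/15.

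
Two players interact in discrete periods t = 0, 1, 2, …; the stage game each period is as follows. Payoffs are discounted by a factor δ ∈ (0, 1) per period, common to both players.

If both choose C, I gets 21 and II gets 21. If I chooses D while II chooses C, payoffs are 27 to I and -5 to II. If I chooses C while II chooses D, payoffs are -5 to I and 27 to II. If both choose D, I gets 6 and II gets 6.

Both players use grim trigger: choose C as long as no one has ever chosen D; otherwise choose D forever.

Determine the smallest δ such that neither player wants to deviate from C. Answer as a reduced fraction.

2/7

One-period gain from deviating is 27 − 21 = 6. The loss is 21 − 6 = 15 in every subsequent period, with present value 15·δ/(1−δ).
Deviation is unprofitable when 15·δ/(1−δ) ≥ 6, i.e. δ/(1−δ) ≥ 2/5.
Equivalently δ ≥ 6/(6+15) = 2/7.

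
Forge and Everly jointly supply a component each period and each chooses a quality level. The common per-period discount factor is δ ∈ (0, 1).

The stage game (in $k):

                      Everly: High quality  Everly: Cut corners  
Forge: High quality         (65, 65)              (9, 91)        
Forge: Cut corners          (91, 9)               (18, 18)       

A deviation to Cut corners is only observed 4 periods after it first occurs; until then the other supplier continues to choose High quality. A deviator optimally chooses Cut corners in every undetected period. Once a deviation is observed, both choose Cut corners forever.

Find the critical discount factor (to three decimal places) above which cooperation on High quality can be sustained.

0.773

Deviating for the 4 undetected periods gains 91−65 = 26 per period over cooperation, then loses 65−18 = 47 per period forever once punishment starts.
Gain: 26(1 + δ + … + δ^3); loss: 47·δ^4/(1−δ).
No profitable deviation ⇔ 26(1−δ^4) ≤ 47·δ^4, i.e. δ^4 ≥ 26/(26+47) = 26/73.
Hence δ ≥ (26/73)^(1/4) ≈ 0.773.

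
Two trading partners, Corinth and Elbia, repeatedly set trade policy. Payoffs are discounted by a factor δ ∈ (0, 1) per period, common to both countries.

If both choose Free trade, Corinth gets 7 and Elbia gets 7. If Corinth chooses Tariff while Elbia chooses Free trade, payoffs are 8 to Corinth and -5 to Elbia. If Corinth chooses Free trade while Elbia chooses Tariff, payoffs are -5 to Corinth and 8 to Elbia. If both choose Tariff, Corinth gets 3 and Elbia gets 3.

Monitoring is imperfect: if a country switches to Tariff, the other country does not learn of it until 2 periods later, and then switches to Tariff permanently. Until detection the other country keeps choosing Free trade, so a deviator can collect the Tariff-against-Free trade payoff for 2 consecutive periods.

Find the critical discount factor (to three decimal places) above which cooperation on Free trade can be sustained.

The best deviation is to choose Tariff for all 2 undetected periods, earning 8 each, then 3 forever once detected.
Deviation value: 8(1−δ^2)/(1−δ) + 3δ^2/(1−δ); cooperation value: 7/(1−δ).
IC: 7 ≥ 8(1−δ^2) + 3δ^2 = 8 − 5δ^2.
So δ^2 ≥ 1/5, giving δ ≥ (1/5)^(1/2) ≈ 0.447.

0.447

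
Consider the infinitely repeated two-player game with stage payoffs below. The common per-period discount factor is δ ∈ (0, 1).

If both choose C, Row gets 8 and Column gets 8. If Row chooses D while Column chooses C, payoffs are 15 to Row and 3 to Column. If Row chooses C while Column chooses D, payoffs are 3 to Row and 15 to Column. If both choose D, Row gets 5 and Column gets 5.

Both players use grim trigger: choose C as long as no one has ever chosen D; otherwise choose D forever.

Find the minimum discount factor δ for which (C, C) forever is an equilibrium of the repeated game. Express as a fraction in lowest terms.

Cooperation forever yields 8 each period: 8/(1−δ).
Deviating yields 15 once, then 5 forever: 15 + 5δ/(1−δ).
No profitable deviation requires 8/(1−δ) ≥ 15 + 5δ/(1−δ).
Multiplying by (1−δ): 8 ≥ 15(1−δ) + 5δ = 15 − 10δ.
So 10δ ≥ 7, i.e. δ ≥ 7/10.

7/10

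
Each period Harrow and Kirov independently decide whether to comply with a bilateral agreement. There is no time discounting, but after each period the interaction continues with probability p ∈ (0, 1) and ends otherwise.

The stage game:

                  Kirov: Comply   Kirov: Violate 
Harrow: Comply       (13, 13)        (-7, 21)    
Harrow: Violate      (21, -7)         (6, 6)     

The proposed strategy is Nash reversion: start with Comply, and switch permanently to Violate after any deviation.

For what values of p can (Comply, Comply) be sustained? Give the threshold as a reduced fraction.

With no time discounting, the continuation probability p plays the role of the discount factor.
Grim-trigger IC: 13/(1−p) ≥ 21 + 6p/(1−p) ⇒ p ≥ (21−13)/(21−6) = 8/15.

8/15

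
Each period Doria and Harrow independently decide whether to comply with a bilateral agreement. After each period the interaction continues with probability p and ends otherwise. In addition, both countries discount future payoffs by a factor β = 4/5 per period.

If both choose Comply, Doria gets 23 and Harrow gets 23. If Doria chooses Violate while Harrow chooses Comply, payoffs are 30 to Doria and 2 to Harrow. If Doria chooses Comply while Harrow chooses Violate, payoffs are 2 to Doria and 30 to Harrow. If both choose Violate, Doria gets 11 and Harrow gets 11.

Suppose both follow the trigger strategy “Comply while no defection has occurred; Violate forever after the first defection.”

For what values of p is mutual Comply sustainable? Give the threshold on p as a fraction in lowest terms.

35/76

With continuation probability p and discount β, the effective per-period discount factor is βp.
Grim-trigger IC: βp ≥ (30−23)/(30−11) = 7/19.
So p ≥ (7/19)/(4/5) = 35/76.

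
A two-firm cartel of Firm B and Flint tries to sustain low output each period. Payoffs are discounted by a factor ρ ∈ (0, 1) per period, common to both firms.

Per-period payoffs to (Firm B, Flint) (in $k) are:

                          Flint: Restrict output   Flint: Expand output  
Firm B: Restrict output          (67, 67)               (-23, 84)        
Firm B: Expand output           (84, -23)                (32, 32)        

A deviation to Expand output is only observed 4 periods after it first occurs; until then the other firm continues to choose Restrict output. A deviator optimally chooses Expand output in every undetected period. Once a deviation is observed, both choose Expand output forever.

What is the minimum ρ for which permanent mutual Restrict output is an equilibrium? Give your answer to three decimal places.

The best deviation is to choose Expand output for all 4 undetected periods, earning 84 each, then 32 forever once detected.
Deviation value: 84(1−ρ^4)/(1−ρ) + 32ρ^4/(1−ρ); cooperation value: 67/(1−ρ).
IC: 67 ≥ 84(1−ρ^4) + 32ρ^4 = 84 − 52ρ^4.
So ρ^4 ≥ 17/52, giving ρ ≥ (17/52)^(1/4) ≈ 0.756.

0.756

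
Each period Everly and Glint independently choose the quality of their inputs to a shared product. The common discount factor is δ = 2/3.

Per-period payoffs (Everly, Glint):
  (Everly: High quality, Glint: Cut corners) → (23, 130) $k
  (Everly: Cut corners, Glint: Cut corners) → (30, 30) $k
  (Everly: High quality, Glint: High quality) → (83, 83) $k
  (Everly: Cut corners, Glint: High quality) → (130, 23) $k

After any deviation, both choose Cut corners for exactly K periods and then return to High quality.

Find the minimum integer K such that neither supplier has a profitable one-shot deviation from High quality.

Need Σ_{k=1}^{K} δ^k ≥ (130−83)/(83−30) = 0.8868 at δ = 2/3.
At K = 1 the sum is 0.6667 < 0.8868; at K = 2 it is 1.1111 ≥ 0.8868.
So the minimum punishment length is K = 2.

2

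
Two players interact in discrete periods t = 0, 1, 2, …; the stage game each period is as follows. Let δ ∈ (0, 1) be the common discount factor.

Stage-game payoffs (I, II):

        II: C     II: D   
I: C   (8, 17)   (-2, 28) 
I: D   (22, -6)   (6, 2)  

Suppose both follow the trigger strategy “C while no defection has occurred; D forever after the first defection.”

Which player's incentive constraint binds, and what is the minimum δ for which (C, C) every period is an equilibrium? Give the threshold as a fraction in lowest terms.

I; δ ≥ 7/8

For I: deviation gain 22−8 = 14, per-period punishment loss 8−6 = 2. IC gives δ ≥ 14/16 = 7/8.
For II: gain 11, loss 15 per period, so δ ≥ 11/26.
The tighter constraint is I's, so cooperation needs δ ≥ 7/8.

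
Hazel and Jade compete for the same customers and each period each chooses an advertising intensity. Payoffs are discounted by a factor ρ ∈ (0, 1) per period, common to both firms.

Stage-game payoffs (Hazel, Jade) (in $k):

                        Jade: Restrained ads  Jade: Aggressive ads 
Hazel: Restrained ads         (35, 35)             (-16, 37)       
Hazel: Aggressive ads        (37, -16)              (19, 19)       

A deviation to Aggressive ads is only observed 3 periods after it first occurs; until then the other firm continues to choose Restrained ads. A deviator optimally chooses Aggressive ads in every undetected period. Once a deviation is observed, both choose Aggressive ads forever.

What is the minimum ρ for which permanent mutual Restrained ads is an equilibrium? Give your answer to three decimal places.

A deviator earns 37 for 3 periods, then 19 forever; cooperating earns 35 forever. Multiplying the IC by (1−ρ):
35 ≥ 37(1−ρ^3) + 19ρ^3, so 18·ρ^3 ≥ 2 and ρ^3 ≥ 1/9.
ρ ≥ (1/9)^(1/3) ≈ 0.481.

0.481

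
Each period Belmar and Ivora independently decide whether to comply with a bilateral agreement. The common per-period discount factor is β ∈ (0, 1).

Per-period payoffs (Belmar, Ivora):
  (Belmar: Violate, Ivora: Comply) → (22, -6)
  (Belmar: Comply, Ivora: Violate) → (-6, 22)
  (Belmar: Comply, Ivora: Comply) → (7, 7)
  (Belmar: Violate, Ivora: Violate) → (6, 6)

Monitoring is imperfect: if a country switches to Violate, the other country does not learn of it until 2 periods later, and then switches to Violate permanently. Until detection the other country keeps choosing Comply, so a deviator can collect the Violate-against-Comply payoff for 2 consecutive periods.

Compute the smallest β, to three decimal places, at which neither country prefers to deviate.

0.968

A deviator earns 22 for 2 periods, then 6 forever; cooperating earns 7 forever. Multiplying the IC by (1−β):
7 ≥ 22(1−β^2) + 6β^2, so 16·β^2 ≥ 15 and β^2 ≥ 15/16.
β ≥ (15/16)^(1/2) ≈ 0.968.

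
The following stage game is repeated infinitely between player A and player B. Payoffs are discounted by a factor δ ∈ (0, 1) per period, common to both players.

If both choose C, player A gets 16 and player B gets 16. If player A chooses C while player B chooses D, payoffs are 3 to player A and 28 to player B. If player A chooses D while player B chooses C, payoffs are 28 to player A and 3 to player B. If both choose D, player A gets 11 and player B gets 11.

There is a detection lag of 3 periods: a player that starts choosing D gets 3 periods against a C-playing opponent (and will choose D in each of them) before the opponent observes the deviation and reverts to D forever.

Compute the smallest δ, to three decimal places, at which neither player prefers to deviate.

The best deviation is to choose D for all 3 undetected periods, earning 28 each, then 11 forever once detected.
Deviation value: 28(1−δ^3)/(1−δ) + 11δ^3/(1−δ); cooperation value: 16/(1−δ).
IC: 16 ≥ 28(1−δ^3) + 11δ^3 = 28 − 17δ^3.
So δ^3 ≥ 12/17, giving δ ≥ (12/17)^(1/3) ≈ 0.890.

0.890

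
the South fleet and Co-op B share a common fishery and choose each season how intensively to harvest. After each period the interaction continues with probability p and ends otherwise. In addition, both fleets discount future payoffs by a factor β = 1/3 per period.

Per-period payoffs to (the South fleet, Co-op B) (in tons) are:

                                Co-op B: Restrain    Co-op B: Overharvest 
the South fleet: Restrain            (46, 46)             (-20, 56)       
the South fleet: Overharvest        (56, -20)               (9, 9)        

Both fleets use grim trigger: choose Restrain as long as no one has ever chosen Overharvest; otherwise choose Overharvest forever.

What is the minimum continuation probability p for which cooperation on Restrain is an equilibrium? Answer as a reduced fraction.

With continuation probability p and discount β, the effective per-period discount factor is βp.
Grim-trigger IC: βp ≥ (56−46)/(56−9) = 10/47.
So p ≥ (10/47)/(1/3) = 30/47.

30/47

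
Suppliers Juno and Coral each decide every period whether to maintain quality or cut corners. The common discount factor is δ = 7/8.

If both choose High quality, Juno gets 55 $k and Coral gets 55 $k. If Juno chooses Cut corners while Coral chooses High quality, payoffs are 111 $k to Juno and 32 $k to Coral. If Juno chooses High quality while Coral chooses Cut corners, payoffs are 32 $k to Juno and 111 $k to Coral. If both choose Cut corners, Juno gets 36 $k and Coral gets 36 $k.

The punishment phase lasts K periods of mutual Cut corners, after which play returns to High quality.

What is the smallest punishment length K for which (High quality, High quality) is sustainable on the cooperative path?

No profitable deviation requires (55−36)(δ+…+δ^K) ≥ 111−55, i.e. δ+…+δ^K ≥ 56/19 ≈ 2.9474.
With δ = 7/8, the partial sums are K=1: 0.8750, K=2: 1.6406, K=3: 2.3105, K=4: 2.8967, K=5: 3.4096.
K = 5 is the first length at which the sum reaches 2.9474.

5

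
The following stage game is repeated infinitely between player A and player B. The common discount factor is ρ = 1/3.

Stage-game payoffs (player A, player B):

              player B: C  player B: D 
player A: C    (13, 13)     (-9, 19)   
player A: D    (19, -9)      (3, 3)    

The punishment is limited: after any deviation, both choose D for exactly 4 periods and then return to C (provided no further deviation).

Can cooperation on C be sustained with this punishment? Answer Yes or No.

A one-shot deviation gives 19 now, then 3 for 4 periods, then back to 13.
Gain from deviating: (19−13) today; loss: (13−3) in each of the next 4 periods.
No-deviation condition: (13−3)(ρ+…+ρ^4) ≥ 19−13, i.e. ρ+…+ρ^4 ≥ 3/5.
At ρ = 1/3: ρ+…+ρ^4 = 0.4938 < 0.6000.
So cooperation is not sustainable.

No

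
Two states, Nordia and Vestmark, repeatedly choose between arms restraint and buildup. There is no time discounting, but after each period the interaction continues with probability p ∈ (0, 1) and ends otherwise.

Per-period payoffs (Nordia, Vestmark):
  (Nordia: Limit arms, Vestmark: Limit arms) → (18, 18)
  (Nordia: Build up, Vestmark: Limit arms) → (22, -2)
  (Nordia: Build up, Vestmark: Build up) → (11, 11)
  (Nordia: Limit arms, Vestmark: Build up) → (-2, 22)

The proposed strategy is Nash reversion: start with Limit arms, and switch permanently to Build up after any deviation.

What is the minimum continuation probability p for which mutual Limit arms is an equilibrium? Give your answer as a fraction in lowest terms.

4/11

With no time discounting, the continuation probability p plays the role of the discount factor.
Grim-trigger IC: 18/(1−p) ≥ 22 + 11p/(1−p) ⇒ p ≥ (22−18)/(22−11) = 4/11.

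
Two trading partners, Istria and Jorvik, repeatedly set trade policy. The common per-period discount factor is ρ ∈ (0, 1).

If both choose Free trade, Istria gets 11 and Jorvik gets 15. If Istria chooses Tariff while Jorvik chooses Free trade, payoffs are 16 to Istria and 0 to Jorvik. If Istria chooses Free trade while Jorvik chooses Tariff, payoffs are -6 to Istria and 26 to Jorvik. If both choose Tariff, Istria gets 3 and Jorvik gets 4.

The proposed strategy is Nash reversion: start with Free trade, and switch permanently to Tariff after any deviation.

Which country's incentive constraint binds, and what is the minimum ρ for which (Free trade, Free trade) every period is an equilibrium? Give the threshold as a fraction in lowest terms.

Jorvik; ρ ≥ 1/2

Istria: cooperation gives 11 each period; deviation gives 16 once then 3 forever.
  11/(1−ρ) ≥ 16 + 3ρ/(1−ρ) ⇒ ρ ≥ 5/13.
Jorvik: cooperation gives 15 each period; deviation gives 26 once then 4 forever.
  ρ ≥ 11/22 = 1/2.
Both must hold, so the binding constraint is Jorvik's: ρ ≥ 1/2.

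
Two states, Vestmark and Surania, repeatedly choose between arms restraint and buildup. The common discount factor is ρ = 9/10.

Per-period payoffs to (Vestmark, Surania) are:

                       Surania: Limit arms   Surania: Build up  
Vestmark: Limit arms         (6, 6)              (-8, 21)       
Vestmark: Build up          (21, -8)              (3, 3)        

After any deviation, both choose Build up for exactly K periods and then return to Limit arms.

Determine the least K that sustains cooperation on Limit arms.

8

Need Σ_{k=1}^{K} ρ^k ≥ (21−6)/(6−3) = 5.0000 at ρ = 9/10.
At K = 7 the sum is 4.6953 < 5.0000; at K = 8 it is 5.1258 ≥ 5.0000.
So the minimum punishment length is K = 8.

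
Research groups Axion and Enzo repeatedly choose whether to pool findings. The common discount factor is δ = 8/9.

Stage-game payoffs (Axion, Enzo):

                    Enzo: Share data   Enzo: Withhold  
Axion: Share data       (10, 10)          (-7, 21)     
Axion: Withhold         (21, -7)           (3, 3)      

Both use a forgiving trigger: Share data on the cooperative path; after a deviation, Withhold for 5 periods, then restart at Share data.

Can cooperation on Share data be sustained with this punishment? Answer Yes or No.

IC: δ+…+δ^5 ≥ (21−10)/(10−3) = 11/7.
At δ = 8/9: partial sum = 3.5606 ≥ 1.5714. Cooperation sustainable.

Yes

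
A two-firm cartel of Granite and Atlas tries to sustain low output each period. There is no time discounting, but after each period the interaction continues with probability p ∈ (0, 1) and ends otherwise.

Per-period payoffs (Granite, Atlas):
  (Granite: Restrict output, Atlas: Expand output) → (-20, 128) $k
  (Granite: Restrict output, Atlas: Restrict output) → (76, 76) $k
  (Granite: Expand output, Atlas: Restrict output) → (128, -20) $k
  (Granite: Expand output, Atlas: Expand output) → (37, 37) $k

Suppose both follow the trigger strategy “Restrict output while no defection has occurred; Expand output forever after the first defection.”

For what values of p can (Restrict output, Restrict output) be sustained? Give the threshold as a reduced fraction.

4/7

With no time discounting, the continuation probability p plays the role of the discount factor.
Grim-trigger IC: 76/(1−p) ≥ 128 + 37p/(1−p) ⇒ p ≥ (128−76)/(128−37) = 4/7.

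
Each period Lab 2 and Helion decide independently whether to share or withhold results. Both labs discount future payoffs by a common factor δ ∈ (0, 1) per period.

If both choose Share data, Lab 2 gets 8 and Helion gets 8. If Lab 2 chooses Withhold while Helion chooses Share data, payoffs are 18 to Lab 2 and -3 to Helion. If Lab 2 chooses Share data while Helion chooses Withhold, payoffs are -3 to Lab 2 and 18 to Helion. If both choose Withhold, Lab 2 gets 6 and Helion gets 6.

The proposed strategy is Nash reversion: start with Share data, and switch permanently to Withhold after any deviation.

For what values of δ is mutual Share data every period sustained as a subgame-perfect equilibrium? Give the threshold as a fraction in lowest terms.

5/6

One-period gain from deviating is 18 − 8 = 10. The loss is 8 − 6 = 2 in every subsequent period, with present value 2·δ/(1−δ).
Deviation is unprofitable when 2·δ/(1−δ) ≥ 10, i.e. δ/(1−δ) ≥ 5.
Equivalently δ ≥ 10/(10+2) = 5/6.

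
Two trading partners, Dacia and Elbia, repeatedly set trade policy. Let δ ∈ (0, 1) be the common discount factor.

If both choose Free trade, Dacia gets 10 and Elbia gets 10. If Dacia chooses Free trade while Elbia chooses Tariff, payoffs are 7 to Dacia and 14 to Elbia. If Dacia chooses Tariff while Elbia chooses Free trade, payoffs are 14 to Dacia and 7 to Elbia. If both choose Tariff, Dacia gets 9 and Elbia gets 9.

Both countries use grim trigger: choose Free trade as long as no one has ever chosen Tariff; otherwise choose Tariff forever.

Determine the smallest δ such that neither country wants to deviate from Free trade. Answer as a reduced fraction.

4/5

Cooperation forever yields 10 each period: 10/(1−δ).
Deviating yields 14 once, then 9 forever: 14 + 9δ/(1−δ).
No profitable deviation requires 10/(1−δ) ≥ 14 + 9δ/(1−δ).
Multiplying by (1−δ): 10 ≥ 14(1−δ) + 9δ = 14 − 5δ.
So 5δ ≥ 4, i.e. δ ≥ 4/5.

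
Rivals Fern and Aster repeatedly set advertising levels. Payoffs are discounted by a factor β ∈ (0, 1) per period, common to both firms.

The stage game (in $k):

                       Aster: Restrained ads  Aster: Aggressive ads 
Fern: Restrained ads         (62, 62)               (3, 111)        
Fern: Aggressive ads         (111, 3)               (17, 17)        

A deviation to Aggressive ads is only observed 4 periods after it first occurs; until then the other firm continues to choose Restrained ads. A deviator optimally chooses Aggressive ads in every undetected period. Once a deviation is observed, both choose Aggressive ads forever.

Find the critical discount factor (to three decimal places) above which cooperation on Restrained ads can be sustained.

Deviating for the 4 undetected periods gains 111−62 = 49 per period over cooperation, then loses 62−17 = 45 per period forever once punishment starts.
Gain: 49(1 + β + … + β^3); loss: 45·β^4/(1−β).
No profitable deviation ⇔ 49(1−β^4) ≤ 45·β^4, i.e. β^4 ≥ 49/(49+45) = 49/94.
Hence β ≥ (49/94)^(1/4) ≈ 0.850.

0.850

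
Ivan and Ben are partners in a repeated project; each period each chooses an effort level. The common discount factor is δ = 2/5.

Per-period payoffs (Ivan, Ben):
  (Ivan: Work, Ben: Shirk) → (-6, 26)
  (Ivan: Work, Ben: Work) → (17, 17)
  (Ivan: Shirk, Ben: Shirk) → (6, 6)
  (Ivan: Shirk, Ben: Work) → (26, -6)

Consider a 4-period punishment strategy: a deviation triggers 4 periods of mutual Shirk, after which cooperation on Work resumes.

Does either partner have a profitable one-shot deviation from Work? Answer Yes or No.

Yes

Comparing payoff streams over the 5 periods until play realigns: cooperate → 17(1+δ+…+δ^4); deviate → 26 + 6(δ+…+δ^4).
Cooperation is sustained iff (17−6)(δ+…+δ^4) ≥ 26−17.
δ+…+δ^4 = 2/5·(1−(2/5)^4)/(1−2/5) = 0.6496, and (26−17)/(17−6) = 0.8182.
0.6496 < 0.8182, so cooperation is not sustainable.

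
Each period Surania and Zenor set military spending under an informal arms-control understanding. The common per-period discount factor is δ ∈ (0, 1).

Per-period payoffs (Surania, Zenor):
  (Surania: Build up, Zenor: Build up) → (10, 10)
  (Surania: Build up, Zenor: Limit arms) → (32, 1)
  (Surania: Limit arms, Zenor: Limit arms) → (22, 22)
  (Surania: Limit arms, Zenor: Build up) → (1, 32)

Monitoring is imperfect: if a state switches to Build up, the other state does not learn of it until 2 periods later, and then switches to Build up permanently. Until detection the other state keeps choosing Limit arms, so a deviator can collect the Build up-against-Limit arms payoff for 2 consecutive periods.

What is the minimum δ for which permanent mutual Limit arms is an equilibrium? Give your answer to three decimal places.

The best deviation is to choose Build up for all 2 undetected periods, earning 32 each, then 10 forever once detected.
Deviation value: 32(1−δ^2)/(1−δ) + 10δ^2/(1−δ); cooperation value: 22/(1−δ).
IC: 22 ≥ 32(1−δ^2) + 10δ^2 = 32 − 22δ^2.
So δ^2 ≥ 10/22 = 5/11, giving δ ≥ (5/11)^(1/2) ≈ 0.674.

0.674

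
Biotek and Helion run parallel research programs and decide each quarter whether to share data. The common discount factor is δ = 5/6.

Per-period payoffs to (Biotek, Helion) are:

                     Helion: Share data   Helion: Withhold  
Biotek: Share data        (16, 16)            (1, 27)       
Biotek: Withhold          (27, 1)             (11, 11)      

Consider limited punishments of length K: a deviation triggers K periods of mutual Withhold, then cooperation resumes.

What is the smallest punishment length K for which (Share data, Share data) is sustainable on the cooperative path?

No profitable deviation requires (16−11)(δ+…+δ^K) ≥ 27−16, i.e. δ+…+δ^K ≥ 11/5 ≈ 2.2000.
With δ = 5/6, the partial sums are K=1: 0.8333, K=2: 1.5278, K=3: 2.1065, K=4: 2.5887.
K = 4 is the first length at which the sum reaches 2.2000.

4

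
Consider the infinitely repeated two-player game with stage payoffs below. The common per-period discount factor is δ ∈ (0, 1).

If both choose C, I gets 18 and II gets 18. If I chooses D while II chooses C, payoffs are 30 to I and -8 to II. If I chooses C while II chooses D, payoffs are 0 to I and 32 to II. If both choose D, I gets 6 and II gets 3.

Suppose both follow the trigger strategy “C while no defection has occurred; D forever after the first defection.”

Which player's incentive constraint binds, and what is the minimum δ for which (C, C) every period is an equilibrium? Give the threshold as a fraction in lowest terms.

I's threshold: (30−18)/(30−6) = 1/2.
II's threshold: (32−18)/(32−3) = 14/29.
1/2 > 14/29, so I binds and δ* = 1/2.

I; δ ≥ 1/2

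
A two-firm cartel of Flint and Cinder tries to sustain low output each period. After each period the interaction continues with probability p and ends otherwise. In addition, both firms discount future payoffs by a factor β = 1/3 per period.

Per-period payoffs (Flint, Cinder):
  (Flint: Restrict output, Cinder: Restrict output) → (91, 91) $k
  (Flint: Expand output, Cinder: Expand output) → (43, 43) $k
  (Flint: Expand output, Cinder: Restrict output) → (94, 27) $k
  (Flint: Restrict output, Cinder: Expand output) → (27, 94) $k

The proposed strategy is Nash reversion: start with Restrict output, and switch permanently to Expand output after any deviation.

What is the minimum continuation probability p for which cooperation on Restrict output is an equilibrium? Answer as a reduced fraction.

With continuation probability p and discount β, the effective per-period discount factor is βp.
Grim-trigger IC: βp ≥ (94−91)/(94−43) = 1/17.
So p ≥ (1/17)/(1/3) = 3/17.

3/17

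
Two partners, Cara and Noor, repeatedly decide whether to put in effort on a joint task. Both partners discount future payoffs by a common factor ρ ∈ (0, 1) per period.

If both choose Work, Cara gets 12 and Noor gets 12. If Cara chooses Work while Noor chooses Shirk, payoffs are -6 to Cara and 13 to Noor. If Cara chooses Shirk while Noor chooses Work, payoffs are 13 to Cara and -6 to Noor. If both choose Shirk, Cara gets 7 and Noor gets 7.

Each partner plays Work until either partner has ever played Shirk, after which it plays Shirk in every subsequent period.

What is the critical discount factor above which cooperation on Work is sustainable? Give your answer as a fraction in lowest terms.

1/6

Under grim trigger the critical discount factor is (T−C)/(T−P) with T = 13, C = 12, P = 7.
ρ* = (13−12)/(13−7) = 1/6.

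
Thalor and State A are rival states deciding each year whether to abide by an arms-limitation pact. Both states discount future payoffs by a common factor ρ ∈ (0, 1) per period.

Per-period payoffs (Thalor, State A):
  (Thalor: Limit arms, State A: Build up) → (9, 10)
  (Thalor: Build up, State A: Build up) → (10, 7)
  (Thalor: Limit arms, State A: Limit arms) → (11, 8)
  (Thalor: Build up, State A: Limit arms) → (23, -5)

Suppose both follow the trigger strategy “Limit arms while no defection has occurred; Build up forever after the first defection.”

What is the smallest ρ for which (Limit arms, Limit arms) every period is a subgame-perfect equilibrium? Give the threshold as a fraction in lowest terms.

12/13

Thalor: cooperation gives 11 each period; deviation gives 23 once then 10 forever.
  11/(1−ρ) ≥ 23 + 10ρ/(1−ρ) ⇒ ρ ≥ 12/13.
State A: cooperation gives 8 each period; deviation gives 10 once then 7 forever.
  ρ ≥ 2/3.
Both must hold, so the binding constraint is Thalor's: ρ ≥ 12/13.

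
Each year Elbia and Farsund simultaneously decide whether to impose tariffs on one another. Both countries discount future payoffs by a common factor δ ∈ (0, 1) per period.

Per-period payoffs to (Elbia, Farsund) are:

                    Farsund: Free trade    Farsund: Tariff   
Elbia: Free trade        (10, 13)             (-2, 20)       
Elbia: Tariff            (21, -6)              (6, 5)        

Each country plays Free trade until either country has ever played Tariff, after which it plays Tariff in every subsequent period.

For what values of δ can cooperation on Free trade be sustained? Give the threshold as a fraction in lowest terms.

Elbia: cooperation gives 10 each period; deviation gives 21 once then 6 forever.
  10/(1−δ) ≥ 21 + 6δ/(1−δ) ⇒ δ ≥ 11/15.
Farsund: cooperation gives 13 each period; deviation gives 20 once then 5 forever.
  δ ≥ 7/15.
Both must hold, so the binding constraint is Elbia's: δ ≥ 11/15.

11/15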